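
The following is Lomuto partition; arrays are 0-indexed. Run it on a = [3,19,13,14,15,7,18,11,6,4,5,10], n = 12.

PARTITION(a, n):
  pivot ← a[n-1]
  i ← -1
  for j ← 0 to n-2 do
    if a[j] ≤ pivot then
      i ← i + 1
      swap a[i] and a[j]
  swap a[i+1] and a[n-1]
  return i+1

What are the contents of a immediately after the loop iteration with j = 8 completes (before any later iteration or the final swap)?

pivot=10, i=-1
j=0: 3≤10, i=0, swap(0,0) ⇒ [3,19,13,14,15,7,18,11,6,4,5,10]
j=1: 19>10, skip
j=2: 13>10, skip
j=3: 14>10, skip
j=4: 15>10, skip
j=5: 7≤10, i=1, swap(1,5) ⇒ [3,7,13,14,15,19,18,11,6,4,5,10]
j=6: 18>10, skip
j=7: 11>10, skip
j=8: 6≤10, i=2, swap(2,8) ⇒ [3,7,6,14,15,19,18,11,13,4,5,10]
(after j=8) a = [3,7,6,14,15,19,18,11,13,4,5,10]

[3,7,6,14,15,19,18,11,13,4,5,10]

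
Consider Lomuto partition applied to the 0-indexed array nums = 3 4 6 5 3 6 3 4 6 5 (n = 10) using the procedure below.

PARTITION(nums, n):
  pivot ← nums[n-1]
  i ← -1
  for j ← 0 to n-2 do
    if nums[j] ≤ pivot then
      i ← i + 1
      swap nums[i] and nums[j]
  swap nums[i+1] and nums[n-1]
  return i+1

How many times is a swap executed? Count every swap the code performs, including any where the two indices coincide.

pivot = nums[9] = 5; i = -1
j=0: nums[0]=3 ≤ 5 → i=0, swap nums[0],nums[0] (no change) → 3 4 6 5 3 6 3 4 6 5
j=1: nums[1]=4 ≤ 5 → i=1, swap nums[1],nums[1] (no change) → 3 4 6 5 3 6 3 4 6 5
j=2: nums[2]=6 > 5 → no swap
j=3: nums[3]=5 ≤ 5 → i=2, swap nums[2],nums[3] → 3 4 5 6 3 6 3 4 6 5
j=4: nums[4]=3 ≤ 5 → i=3, swap nums[3],nums[4] → 3 4 5 3 6 6 3 4 6 5
j=5: nums[5]=6 > 5 → no swap
j=6: nums[6]=3 ≤ 5 → i=4, swap nums[4],nums[6] → 3 4 5 3 3 6 6 4 6 5
j=7: nums[7]=4 ≤ 5 → i=5, swap nums[5],nums[7] → 3 4 5 3 3 4 6 6 6 5
j=8: nums[8]=6 > 5 → no swap
final swap nums[6],nums[9] → 3 4 5 3 3 4 5 6 6 6; return 6

7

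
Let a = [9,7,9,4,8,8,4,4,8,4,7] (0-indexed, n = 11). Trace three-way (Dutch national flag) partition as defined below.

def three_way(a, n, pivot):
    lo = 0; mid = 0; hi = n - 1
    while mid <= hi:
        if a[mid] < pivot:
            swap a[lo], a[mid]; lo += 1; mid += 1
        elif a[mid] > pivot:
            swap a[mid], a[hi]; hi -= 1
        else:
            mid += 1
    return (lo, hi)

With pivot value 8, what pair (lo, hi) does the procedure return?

(6, 8)

lo=0 mid=0 hi=10
9>8: swap(0,10), hi=9 ⇒ [7,7,9,4,8,8,4,4,8,4,9]
7<8: swap(0,0), lo=1 mid=1 ⇒ [7,7,9,4,8,8,4,4,8,4,9]
7<8: swap(1,1), lo=2 mid=2 ⇒ [7,7,9,4,8,8,4,4,8,4,9]
9>8: swap(2,9), hi=8 ⇒ [7,7,4,4,8,8,4,4,8,9,9]
4<8: swap(2,2), lo=3 mid=3 ⇒ [7,7,4,4,8,8,4,4,8,9,9]
4<8: swap(3,3), lo=4 mid=4 ⇒ [7,7,4,4,8,8,4,4,8,9,9]
8=8: mid=5
8=8: mid=6
4<8: swap(4,6), lo=5 mid=7 ⇒ [7,7,4,4,4,8,8,4,8,9,9]
4<8: swap(5,7), lo=6 mid=8 ⇒ [7,7,4,4,4,4,8,8,8,9,9]
8=8: mid=9
done. lo=6 hi=8; a=[7,7,4,4,4,4,8,8,8,9,9]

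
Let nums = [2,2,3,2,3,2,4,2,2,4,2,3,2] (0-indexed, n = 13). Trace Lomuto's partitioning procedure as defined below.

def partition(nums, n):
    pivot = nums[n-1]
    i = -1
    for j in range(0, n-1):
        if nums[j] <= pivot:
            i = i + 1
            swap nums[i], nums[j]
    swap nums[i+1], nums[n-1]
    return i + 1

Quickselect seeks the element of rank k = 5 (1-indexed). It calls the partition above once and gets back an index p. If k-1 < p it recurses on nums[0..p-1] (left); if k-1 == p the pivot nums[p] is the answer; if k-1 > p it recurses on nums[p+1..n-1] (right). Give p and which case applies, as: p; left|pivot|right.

7; left

pivot=2, i=-1
j=0: 2≤2, i=0, swap(0,0) ⇒ [2,2,3,2,3,2,4,2,2,4,2,3,2]
j=1: 2≤2, i=1, swap(1,1) ⇒ [2,2,3,2,3,2,4,2,2,4,2,3,2]
j=2: 3>2, skip
j=3: 2≤2, i=2, swap(2,3) ⇒ [2,2,2,3,3,2,4,2,2,4,2,3,2]
j=4: 3>2, skip
j=5: 2≤2, i=3, swap(3,5) ⇒ [2,2,2,2,3,3,4,2,2,4,2,3,2]
j=6: 4>2, skip
j=7: 2≤2, i=4, swap(4,7) ⇒ [2,2,2,2,2,3,4,3,2,4,2,3,2]
j=8: 2≤2, i=5, swap(5,8) ⇒ [2,2,2,2,2,2,4,3,3,4,2,3,2]
j=9: 4>2, skip
j=10: 2≤2, i=6, swap(6,10) ⇒ [2,2,2,2,2,2,2,3,3,4,4,3,2]
j=11: 3>2, skip
swap(7,12) ⇒ [2,2,2,2,2,2,2,2,3,4,4,3,3]; return 7
p = 7; k-1 = 4 < 7 ⇒ left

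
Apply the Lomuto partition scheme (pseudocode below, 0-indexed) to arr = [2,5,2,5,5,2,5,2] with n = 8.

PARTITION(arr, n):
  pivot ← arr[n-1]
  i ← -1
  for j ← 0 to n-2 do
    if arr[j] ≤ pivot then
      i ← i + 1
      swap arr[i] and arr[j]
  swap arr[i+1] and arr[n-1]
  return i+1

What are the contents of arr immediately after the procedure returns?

[2,2,2,2,5,5,5,5]

pivot = arr[7] = 2; i = -1
j=0: arr[0]=2 ≤ 2 → i=0, swap arr[0],arr[0] (no change) → [2,5,2,5,5,2,5,2]
j=1: arr[1]=5 > 2 → no swap
j=2: arr[2]=2 ≤ 2 → i=1, swap arr[1],arr[2] → [2,2,5,5,5,2,5,2]
j=3: arr[3]=5 > 2 → no swap
j=4: arr[4]=5 > 2 → no swap
j=5: arr[5]=2 ≤ 2 → i=2, swap arr[2],arr[5] → [2,2,2,5,5,5,5,2]
j=6: arr[6]=5 > 2 → no swap
final swap arr[3],arr[7] → [2,2,2,2,5,5,5,5]; return 3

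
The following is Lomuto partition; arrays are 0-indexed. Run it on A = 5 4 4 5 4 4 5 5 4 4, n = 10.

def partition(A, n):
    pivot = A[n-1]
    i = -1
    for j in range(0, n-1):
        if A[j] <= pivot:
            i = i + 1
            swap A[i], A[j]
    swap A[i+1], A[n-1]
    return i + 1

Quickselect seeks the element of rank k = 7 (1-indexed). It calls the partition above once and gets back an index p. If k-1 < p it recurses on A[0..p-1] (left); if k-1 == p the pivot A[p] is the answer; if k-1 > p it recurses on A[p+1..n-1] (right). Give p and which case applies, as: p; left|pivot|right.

5; right

pivot = A[9] = 4; i = -1
j=0: A[0]=5 > 4 → no swap
j=1: A[1]=4 ≤ 4 → i=0, swap A[0],A[1] → 4 5 4 5 4 4 5 5 4 4
j=2: A[2]=4 ≤ 4 → i=1, swap A[1],A[2] → 4 4 5 5 4 4 5 5 4 4
j=3: A[3]=5 > 4 → no swap
j=4: A[4]=4 ≤ 4 → i=2, swap A[2],A[4] → 4 4 4 5 5 4 5 5 4 4
j=5: A[5]=4 ≤ 4 → i=3, swap A[3],A[5] → 4 4 4 4 5 5 5 5 4 4
j=6: A[6]=5 > 4 → no swap
j=7: A[7]=5 > 4 → no swap
j=8: A[8]=4 ≤ 4 → i=4, swap A[4],A[8] → 4 4 4 4 4 5 5 5 5 4
final swap A[5],A[9] → 4 4 4 4 4 4 5 5 5 5; return 5
p = 5; k-1 = 6 > 5 ⇒ right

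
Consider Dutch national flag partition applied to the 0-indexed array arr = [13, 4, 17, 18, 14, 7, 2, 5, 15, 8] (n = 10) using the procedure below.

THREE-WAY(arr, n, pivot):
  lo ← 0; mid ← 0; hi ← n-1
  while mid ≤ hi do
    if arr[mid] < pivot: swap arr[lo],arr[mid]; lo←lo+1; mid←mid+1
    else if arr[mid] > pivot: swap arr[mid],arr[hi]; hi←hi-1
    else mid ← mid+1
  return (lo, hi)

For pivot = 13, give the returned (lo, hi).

pivot = 13; lo=0, mid=0, hi=9
arr[mid]=13=13: mid=1
arr[mid]=4<13: swap arr[0],arr[1]; lo=1,mid=2 → [4, 13, 17, 18, 14, 7, 2, 5, 15, 8]
arr[mid]=17>13: swap arr[2],arr[9]; hi=8 → [4, 13, 8, 18, 14, 7, 2, 5, 15, 17]
arr[mid]=8<13: swap arr[1],arr[2]; lo=2,mid=3 → [4, 8, 13, 18, 14, 7, 2, 5, 15, 17]
arr[mid]=18>13: swap arr[3],arr[8]; hi=7 → [4, 8, 13, 15, 14, 7, 2, 5, 18, 17]
arr[mid]=15>13: swap arr[3],arr[7]; hi=6 → [4, 8, 13, 5, 14, 7, 2, 15, 18, 17]
arr[mid]=5<13: swap arr[2],arr[3]; lo=3,mid=4 → [4, 8, 5, 13, 14, 7, 2, 15, 18, 17]
arr[mid]=14>13: swap arr[4],arr[6]; hi=5 → [4, 8, 5, 13, 2, 7, 14, 15, 18, 17]
arr[mid]=2<13: swap arr[3],arr[4]; lo=4,mid=5 → [4, 8, 5, 2, 13, 7, 14, 15, 18, 17]
arr[mid]=7<13: swap arr[4],arr[5]; lo=5,mid=6 → [4, 8, 5, 2, 7, 13, 14, 15, 18, 17]
end: lo=5, hi=5; arr = [4, 8, 5, 2, 7, 13, 14, 15, 18, 17]

(5, 5)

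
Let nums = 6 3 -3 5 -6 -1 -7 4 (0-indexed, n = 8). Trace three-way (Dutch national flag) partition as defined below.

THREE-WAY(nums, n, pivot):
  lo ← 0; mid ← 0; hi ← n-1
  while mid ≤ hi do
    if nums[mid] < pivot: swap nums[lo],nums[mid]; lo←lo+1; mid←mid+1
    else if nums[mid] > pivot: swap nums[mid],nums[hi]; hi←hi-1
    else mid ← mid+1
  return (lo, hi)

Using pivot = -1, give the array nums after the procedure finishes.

-7 -3 -6 -1 5 3 4 6

pivot = -1; lo=0, mid=0, hi=7
nums[mid]=6>-1: swap nums[0],nums[7]; hi=6 → 4 3 -3 5 -6 -1 -7 6
nums[mid]=4>-1: swap nums[0],nums[6]; hi=5 → -7 3 -3 5 -6 -1 4 6
nums[mid]=-7<-1: swap nums[0],nums[0]; lo=1,mid=1 → -7 3 -3 5 -6 -1 4 6
nums[mid]=3>-1: swap nums[1],nums[5]; hi=4 → -7 -1 -3 5 -6 3 4 6
nums[mid]=-1=-1: mid=2
nums[mid]=-3<-1: swap nums[1],nums[2]; lo=2,mid=3 → -7 -3 -1 5 -6 3 4 6
nums[mid]=5>-1: swap nums[3],nums[4]; hi=3 → -7 -3 -1 -6 5 3 4 6
nums[mid]=-6<-1: swap nums[2],nums[3]; lo=3,mid=4 → -7 -3 -6 -1 5 3 4 6
end: lo=3, hi=3; nums = -7 -3 -6 -1 5 3 4 6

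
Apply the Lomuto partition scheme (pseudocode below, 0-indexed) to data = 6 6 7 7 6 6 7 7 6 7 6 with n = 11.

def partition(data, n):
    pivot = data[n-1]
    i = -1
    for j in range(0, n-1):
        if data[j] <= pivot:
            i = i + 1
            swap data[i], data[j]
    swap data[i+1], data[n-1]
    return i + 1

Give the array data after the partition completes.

pivot = data[10] = 6; i = -1
j=0: data[0]=6 ≤ 6 → i=0, swap data[0],data[0] (no change) → 6 6 7 7 6 6 7 7 6 7 6
j=1: data[1]=6 ≤ 6 → i=1, swap data[1],data[1] (no change) → 6 6 7 7 6 6 7 7 6 7 6
j=2: data[2]=7 > 6 → no swap
j=3: data[3]=7 > 6 → no swap
j=4: data[4]=6 ≤ 6 → i=2, swap data[2],data[4] → 6 6 6 7 7 6 7 7 6 7 6
j=5: data[5]=6 ≤ 6 → i=3, swap data[3],data[5] → 6 6 6 6 7 7 7 7 6 7 6
j=6: data[6]=7 > 6 → no swap
j=7: data[7]=7 > 6 → no swap
j=8: data[8]=6 ≤ 6 → i=4, swap data[4],data[8] → 6 6 6 6 6 7 7 7 7 7 6
j=9: data[9]=7 > 6 → no swap
final swap data[5],data[10] → 6 6 6 6 6 6 7 7 7 7 7; return 5

6 6 6 6 6 6 7 7 7 7 7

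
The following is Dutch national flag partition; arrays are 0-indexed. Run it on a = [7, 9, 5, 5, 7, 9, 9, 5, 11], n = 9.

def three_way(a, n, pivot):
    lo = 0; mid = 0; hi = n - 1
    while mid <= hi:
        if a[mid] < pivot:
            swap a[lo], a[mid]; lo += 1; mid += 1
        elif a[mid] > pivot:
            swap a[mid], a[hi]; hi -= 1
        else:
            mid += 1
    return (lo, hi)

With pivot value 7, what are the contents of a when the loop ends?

pivot = 7; lo=0, mid=0, hi=8
a[mid]=7=7: mid=1
a[mid]=9>7: swap a[1],a[8]; hi=7 → [7, 11, 5, 5, 7, 9, 9, 5, 9]
a[mid]=11>7: swap a[1],a[7]; hi=6 → [7, 5, 5, 5, 7, 9, 9, 11, 9]
a[mid]=5<7: swap a[0],a[1]; lo=1,mid=2 → [5, 7, 5, 5, 7, 9, 9, 11, 9]
a[mid]=5<7: swap a[1],a[2]; lo=2,mid=3 → [5, 5, 7, 5, 7, 9, 9, 11, 9]
a[mid]=5<7: swap a[2],a[3]; lo=3,mid=4 → [5, 5, 5, 7, 7, 9, 9, 11, 9]
a[mid]=7=7: mid=5
a[mid]=9>7: swap a[5],a[6]; hi=5 → [5, 5, 5, 7, 7, 9, 9, 11, 9]
a[mid]=9>7: swap a[5],a[5]; hi=4 → [5, 5, 5, 7, 7, 9, 9, 11, 9]
end: lo=3, hi=4; a = [5, 5, 5, 7, 7, 9, 9, 11, 9]

[5, 5, 5, 7, 7, 9, 9, 11, 9]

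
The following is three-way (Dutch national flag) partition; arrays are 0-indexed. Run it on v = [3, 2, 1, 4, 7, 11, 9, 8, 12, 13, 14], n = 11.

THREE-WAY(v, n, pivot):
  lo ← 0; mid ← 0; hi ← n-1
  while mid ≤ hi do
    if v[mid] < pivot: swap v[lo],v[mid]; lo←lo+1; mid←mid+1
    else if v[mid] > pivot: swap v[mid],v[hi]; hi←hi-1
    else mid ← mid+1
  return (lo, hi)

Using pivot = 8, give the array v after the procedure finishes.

lo=0 mid=0 hi=10
3<8: swap(0,0), lo=1 mid=1 ⇒ [3, 2, 1, 4, 7, 11, 9, 8, 12, 13, 14]
2<8: swap(1,1), lo=2 mid=2 ⇒ [3, 2, 1, 4, 7, 11, 9, 8, 12, 13, 14]
1<8: swap(2,2), lo=3 mid=3 ⇒ [3, 2, 1, 4, 7, 11, 9, 8, 12, 13, 14]
4<8: swap(3,3), lo=4 mid=4 ⇒ [3, 2, 1, 4, 7, 11, 9, 8, 12, 13, 14]
7<8: swap(4,4), lo=5 mid=5 ⇒ [3, 2, 1, 4, 7, 11, 9, 8, 12, 13, 14]
11>8: swap(5,10), hi=9 ⇒ [3, 2, 1, 4, 7, 14, 9, 8, 12, 13, 11]
14>8: swap(5,9), hi=8 ⇒ [3, 2, 1, 4, 7, 13, 9, 8, 12, 14, 11]
13>8: swap(5,8), hi=7 ⇒ [3, 2, 1, 4, 7, 12, 9, 8, 13, 14, 11]
12>8: swap(5,7), hi=6 ⇒ [3, 2, 1, 4, 7, 8, 9, 12, 13, 14, 11]
8=8: mid=6
9>8: swap(6,6), hi=5 ⇒ [3, 2, 1, 4, 7, 8, 9, 12, 13, 14, 11]
done. lo=5 hi=5; v=[3, 2, 1, 4, 7, 8, 9, 12, 13, 14, 11]

[3, 2, 1, 4, 7, 8, 9, 12, 13, 14, 11]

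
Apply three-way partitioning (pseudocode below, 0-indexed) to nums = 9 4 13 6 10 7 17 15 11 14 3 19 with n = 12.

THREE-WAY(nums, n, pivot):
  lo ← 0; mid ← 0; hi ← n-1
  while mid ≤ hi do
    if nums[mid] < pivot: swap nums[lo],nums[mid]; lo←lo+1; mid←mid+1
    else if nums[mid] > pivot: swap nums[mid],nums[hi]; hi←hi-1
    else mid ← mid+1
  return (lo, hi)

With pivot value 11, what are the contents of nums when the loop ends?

pivot = 11; lo=0, mid=0, hi=11
nums[mid]=9<11: swap nums[0],nums[0]; lo=1,mid=1 → 9 4 13 6 10 7 17 15 11 14 3 19
nums[mid]=4<11: swap nums[1],nums[1]; lo=2,mid=2 → 9 4 13 6 10 7 17 15 11 14 3 19
nums[mid]=13>11: swap nums[2],nums[11]; hi=10 → 9 4 19 6 10 7 17 15 11 14 3 13
nums[mid]=19>11: swap nums[2],nums[10]; hi=9 → 9 4 3 6 10 7 17 15 11 14 19 13
nums[mid]=3<11: swap nums[2],nums[2]; lo=3,mid=3 → 9 4 3 6 10 7 17 15 11 14 19 13
nums[mid]=6<11: swap nums[3],nums[3]; lo=4,mid=4 → 9 4 3 6 10 7 17 15 11 14 19 13
nums[mid]=10<11: swap nums[4],nums[4]; lo=5,mid=5 → 9 4 3 6 10 7 17 15 11 14 19 13
nums[mid]=7<11: swap nums[5],nums[5]; lo=6,mid=6 → 9 4 3 6 10 7 17 15 11 14 19 13
nums[mid]=17>11: swap nums[6],nums[9]; hi=8 → 9 4 3 6 10 7 14 15 11 17 19 13
nums[mid]=14>11: swap nums[6],nums[8]; hi=7 → 9 4 3 6 10 7 11 15 14 17 19 13
nums[mid]=11=11: mid=7
nums[mid]=15>11: swap nums[7],nums[7]; hi=6 → 9 4 3 6 10 7 11 15 14 17 19 13
end: lo=6, hi=6; nums = 9 4 3 6 10 7 11 15 14 17 19 13

9 4 3 6 10 7 11 15 14 17 19 13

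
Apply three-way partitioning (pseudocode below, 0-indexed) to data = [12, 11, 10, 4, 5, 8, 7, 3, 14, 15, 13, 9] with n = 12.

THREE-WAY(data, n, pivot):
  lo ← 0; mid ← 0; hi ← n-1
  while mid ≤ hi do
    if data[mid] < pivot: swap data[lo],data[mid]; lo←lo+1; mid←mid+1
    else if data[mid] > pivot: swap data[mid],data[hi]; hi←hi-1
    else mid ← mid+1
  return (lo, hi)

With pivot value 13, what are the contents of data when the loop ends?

[12, 11, 10, 4, 5, 8, 7, 3, 9, 13, 15, 14]

lo=0 mid=0 hi=11
12<13: swap(0,0), lo=1 mid=1 ⇒ [12, 11, 10, 4, 5, 8, 7, 3, 14, 15, 13, 9]
11<13: swap(1,1), lo=2 mid=2 ⇒ [12, 11, 10, 4, 5, 8, 7, 3, 14, 15, 13, 9]
10<13: swap(2,2), lo=3 mid=3 ⇒ [12, 11, 10, 4, 5, 8, 7, 3, 14, 15, 13, 9]
4<13: swap(3,3), lo=4 mid=4 ⇒ [12, 11, 10, 4, 5, 8, 7, 3, 14, 15, 13, 9]
5<13: swap(4,4), lo=5 mid=5 ⇒ [12, 11, 10, 4, 5, 8, 7, 3, 14, 15, 13, 9]
8<13: swap(5,5), lo=6 mid=6 ⇒ [12, 11, 10, 4, 5, 8, 7, 3, 14, 15, 13, 9]
7<13: swap(6,6), lo=7 mid=7 ⇒ [12, 11, 10, 4, 5, 8, 7, 3, 14, 15, 13, 9]
3<13: swap(7,7), lo=8 mid=8 ⇒ [12, 11, 10, 4, 5, 8, 7, 3, 14, 15, 13, 9]
14>13: swap(8,11), hi=10 ⇒ [12, 11, 10, 4, 5, 8, 7, 3, 9, 15, 13, 14]
9<13: swap(8,8), lo=9 mid=9 ⇒ [12, 11, 10, 4, 5, 8, 7, 3, 9, 15, 13, 14]
15>13: swap(9,10), hi=9 ⇒ [12, 11, 10, 4, 5, 8, 7, 3, 9, 13, 15, 14]
13=13: mid=10
done. lo=9 hi=9; data=[12, 11, 10, 4, 5, 8, 7, 3, 9, 13, 15, 14]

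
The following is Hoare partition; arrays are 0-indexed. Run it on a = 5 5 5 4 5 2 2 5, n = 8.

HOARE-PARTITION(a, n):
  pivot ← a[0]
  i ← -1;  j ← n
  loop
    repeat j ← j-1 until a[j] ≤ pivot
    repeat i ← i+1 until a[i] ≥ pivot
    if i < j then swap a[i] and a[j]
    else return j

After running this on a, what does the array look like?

pivot = a[0] = 5; i = -1, j = 8
j→7 (a[7]=5≤5), i→0 (a[0]=5≥5); i<j, swap → 5 5 5 4 5 2 2 5
j→6 (a[6]=2≤5), i→1 (a[1]=5≥5); i<j, swap → 5 2 5 4 5 2 5 5
j→5 (a[5]=2≤5), i→2 (a[2]=5≥5); i<j, swap → 5 2 2 4 5 5 5 5
j→4, i→4; i≥j, return j=4. a = 5 2 2 4 5 5 5 5

5 2 2 4 5 5 5 5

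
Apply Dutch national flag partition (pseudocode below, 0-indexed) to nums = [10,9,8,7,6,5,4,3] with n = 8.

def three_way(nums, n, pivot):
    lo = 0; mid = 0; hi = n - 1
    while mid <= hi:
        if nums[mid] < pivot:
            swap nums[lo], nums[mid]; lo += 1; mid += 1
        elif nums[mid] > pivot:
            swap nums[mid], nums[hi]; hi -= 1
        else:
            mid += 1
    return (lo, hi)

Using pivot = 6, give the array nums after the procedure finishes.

[3,4,5,6,7,8,9,10]

lo=0 mid=0 hi=7
10>6: swap(0,7), hi=6 ⇒ [3,9,8,7,6,5,4,10]
3<6: swap(0,0), lo=1 mid=1 ⇒ [3,9,8,7,6,5,4,10]
9>6: swap(1,6), hi=5 ⇒ [3,4,8,7,6,5,9,10]
4<6: swap(1,1), lo=2 mid=2 ⇒ [3,4,8,7,6,5,9,10]
8>6: swap(2,5), hi=4 ⇒ [3,4,5,7,6,8,9,10]
5<6: swap(2,2), lo=3 mid=3 ⇒ [3,4,5,7,6,8,9,10]
7>6: swap(3,4), hi=3 ⇒ [3,4,5,6,7,8,9,10]
6=6: mid=4
done. lo=3 hi=3; nums=[3,4,5,6,7,8,9,10]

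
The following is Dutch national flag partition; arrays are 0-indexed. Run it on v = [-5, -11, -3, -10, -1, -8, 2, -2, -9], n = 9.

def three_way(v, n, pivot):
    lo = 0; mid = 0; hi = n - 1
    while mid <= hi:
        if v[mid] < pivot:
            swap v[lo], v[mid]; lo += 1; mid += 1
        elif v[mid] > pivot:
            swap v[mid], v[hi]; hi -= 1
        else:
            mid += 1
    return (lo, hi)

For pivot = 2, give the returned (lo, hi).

(8, 8)

lo=0 mid=0 hi=8
-5<2: swap(0,0), lo=1 mid=1 ⇒ [-5, -11, -3, -10, -1, -8, 2, -2, -9]
-11<2: swap(1,1), lo=2 mid=2 ⇒ [-5, -11, -3, -10, -1, -8, 2, -2, -9]
-3<2: swap(2,2), lo=3 mid=3 ⇒ [-5, -11, -3, -10, -1, -8, 2, -2, -9]
-10<2: swap(3,3), lo=4 mid=4 ⇒ [-5, -11, -3, -10, -1, -8, 2, -2, -9]
-1<2: swap(4,4), lo=5 mid=5 ⇒ [-5, -11, -3, -10, -1, -8, 2, -2, -9]
-8<2: swap(5,5), lo=6 mid=6 ⇒ [-5, -11, -3, -10, -1, -8, 2, -2, -9]
2=2: mid=7
-2<2: swap(6,7), lo=7 mid=8 ⇒ [-5, -11, -3, -10, -1, -8, -2, 2, -9]
-9<2: swap(7,8), lo=8 mid=9 ⇒ [-5, -11, -3, -10, -1, -8, -2, -9, 2]
done. lo=8 hi=8; v=[-5, -11, -3, -10, -1, -8, -2, -9, 2]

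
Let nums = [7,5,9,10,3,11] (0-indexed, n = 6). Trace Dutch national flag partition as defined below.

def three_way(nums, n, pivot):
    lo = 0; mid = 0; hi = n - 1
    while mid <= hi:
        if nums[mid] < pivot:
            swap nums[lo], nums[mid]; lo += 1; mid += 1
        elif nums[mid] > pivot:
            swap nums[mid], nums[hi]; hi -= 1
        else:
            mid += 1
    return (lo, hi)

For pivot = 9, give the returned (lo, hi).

(3, 3)

lo=0 mid=0 hi=5
7<9: swap(0,0), lo=1 mid=1 ⇒ [7,5,9,10,3,11]
5<9: swap(1,1), lo=2 mid=2 ⇒ [7,5,9,10,3,11]
9=9: mid=3
10>9: swap(3,5), hi=4 ⇒ [7,5,9,11,3,10]
11>9: swap(3,4), hi=3 ⇒ [7,5,9,3,11,10]
3<9: swap(2,3), lo=3 mid=4 ⇒ [7,5,3,9,11,10]
done. lo=3 hi=3; nums=[7,5,3,9,11,10]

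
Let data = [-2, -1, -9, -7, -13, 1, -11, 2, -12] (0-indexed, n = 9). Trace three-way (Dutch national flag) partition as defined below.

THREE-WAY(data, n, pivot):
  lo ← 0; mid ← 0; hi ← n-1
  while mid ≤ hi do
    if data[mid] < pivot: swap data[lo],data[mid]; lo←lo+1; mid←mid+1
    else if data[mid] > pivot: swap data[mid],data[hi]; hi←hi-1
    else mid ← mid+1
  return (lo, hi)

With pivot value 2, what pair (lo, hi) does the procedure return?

(8, 8)

pivot = 2; lo=0, mid=0, hi=8
data[mid]=-2<2: swap data[0],data[0]; lo=1,mid=1 → [-2, -1, -9, -7, -13, 1, -11, 2, -12]
data[mid]=-1<2: swap data[1],data[1]; lo=2,mid=2 → [-2, -1, -9, -7, -13, 1, -11, 2, -12]
data[mid]=-9<2: swap data[2],data[2]; lo=3,mid=3 → [-2, -1, -9, -7, -13, 1, -11, 2, -12]
data[mid]=-7<2: swap data[3],data[3]; lo=4,mid=4 → [-2, -1, -9, -7, -13, 1, -11, 2, -12]
data[mid]=-13<2: swap data[4],data[4]; lo=5,mid=5 → [-2, -1, -9, -7, -13, 1, -11, 2, -12]
data[mid]=1<2: swap data[5],data[5]; lo=6,mid=6 → [-2, -1, -9, -7, -13, 1, -11, 2, -12]
data[mid]=-11<2: swap data[6],data[6]; lo=7,mid=7 → [-2, -1, -9, -7, -13, 1, -11, 2, -12]
data[mid]=2=2: mid=8
data[mid]=-12<2: swap data[7],data[8]; lo=8,mid=9 → [-2, -1, -9, -7, -13, 1, -11, -12, 2]
end: lo=8, hi=8; data = [-2, -1, -9, -7, -13, 1, -11, -12, 2]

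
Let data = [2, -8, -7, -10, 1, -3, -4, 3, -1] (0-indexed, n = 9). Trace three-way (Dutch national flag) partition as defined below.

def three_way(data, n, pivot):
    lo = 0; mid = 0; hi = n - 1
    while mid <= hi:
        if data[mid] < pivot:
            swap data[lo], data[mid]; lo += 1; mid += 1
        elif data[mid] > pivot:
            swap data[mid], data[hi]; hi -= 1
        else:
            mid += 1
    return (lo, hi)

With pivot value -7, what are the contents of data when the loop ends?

[-10, -8, -7, 1, -3, -4, 3, -1, 2]

lo=0 mid=0 hi=8
2>-7: swap(0,8), hi=7 ⇒ [-1, -8, -7, -10, 1, -3, -4, 3, 2]
-1>-7: swap(0,7), hi=6 ⇒ [3, -8, -7, -10, 1, -3, -4, -1, 2]
3>-7: swap(0,6), hi=5 ⇒ [-4, -8, -7, -10, 1, -3, 3, -1, 2]
-4>-7: swap(0,5), hi=4 ⇒ [-3, -8, -7, -10, 1, -4, 3, -1, 2]
-3>-7: swap(0,4), hi=3 ⇒ [1, -8, -7, -10, -3, -4, 3, -1, 2]
1>-7: swap(0,3), hi=2 ⇒ [-10, -8, -7, 1, -3, -4, 3, -1, 2]
-10<-7: swap(0,0), lo=1 mid=1 ⇒ [-10, -8, -7, 1, -3, -4, 3, -1, 2]
-8<-7: swap(1,1), lo=2 mid=2 ⇒ [-10, -8, -7, 1, -3, -4, 3, -1, 2]
-7=-7: mid=3
done. lo=2 hi=2; data=[-10, -8, -7, 1, -3, -4, 3, -1, 2]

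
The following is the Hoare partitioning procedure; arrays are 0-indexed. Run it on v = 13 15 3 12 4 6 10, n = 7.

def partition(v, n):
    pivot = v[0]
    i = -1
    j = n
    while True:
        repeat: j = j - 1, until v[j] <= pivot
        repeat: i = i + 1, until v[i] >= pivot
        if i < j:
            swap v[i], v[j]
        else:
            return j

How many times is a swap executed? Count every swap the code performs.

2

pivot = v[0] = 13; i = -1, j = 7
j→6 (v[6]=10≤13), i→0 (v[0]=13≥13); i<j, swap → 10 15 3 12 4 6 13
j→5 (v[5]=6≤13), i→1 (v[1]=15≥13); i<j, swap → 10 6 3 12 4 15 13
j→4, i→5; i≥j, return j=4. v = 10 6 3 12 4 15 13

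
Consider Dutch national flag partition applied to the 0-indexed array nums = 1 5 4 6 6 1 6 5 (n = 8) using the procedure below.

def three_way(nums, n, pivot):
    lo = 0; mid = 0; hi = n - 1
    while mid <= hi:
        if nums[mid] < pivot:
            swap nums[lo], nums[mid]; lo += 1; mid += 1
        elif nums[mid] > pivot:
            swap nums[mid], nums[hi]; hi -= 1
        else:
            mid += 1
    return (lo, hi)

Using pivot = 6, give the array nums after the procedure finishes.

1 5 4 1 5 6 6 6

lo=0 mid=0 hi=7
1<6: swap(0,0), lo=1 mid=1 ⇒ 1 5 4 6 6 1 6 5
5<6: swap(1,1), lo=2 mid=2 ⇒ 1 5 4 6 6 1 6 5
4<6: swap(2,2), lo=3 mid=3 ⇒ 1 5 4 6 6 1 6 5
6=6: mid=4
6=6: mid=5
1<6: swap(3,5), lo=4 mid=6 ⇒ 1 5 4 1 6 6 6 5
6=6: mid=7
5<6: swap(4,7), lo=5 mid=8 ⇒ 1 5 4 1 5 6 6 6
done. lo=5 hi=7; nums=1 5 4 1 5 6 6 6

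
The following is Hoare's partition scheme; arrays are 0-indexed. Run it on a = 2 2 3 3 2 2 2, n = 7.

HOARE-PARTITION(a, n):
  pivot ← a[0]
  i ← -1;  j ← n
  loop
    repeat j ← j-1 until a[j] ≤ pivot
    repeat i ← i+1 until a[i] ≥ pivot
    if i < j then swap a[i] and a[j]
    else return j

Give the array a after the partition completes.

pivot=2
j stops at 6 (2), i stops at 0 (2); swap ⇒ 2 2 3 3 2 2 2
j stops at 5 (2), i stops at 1 (2); swap ⇒ 2 2 3 3 2 2 2
j stops at 4 (2), i stops at 2 (3); swap ⇒ 2 2 2 3 3 2 2
j stops at 2, i stops at 3; i≥j ⇒ return 2. a=2 2 2 3 3 2 2

2 2 2 3 3 2 2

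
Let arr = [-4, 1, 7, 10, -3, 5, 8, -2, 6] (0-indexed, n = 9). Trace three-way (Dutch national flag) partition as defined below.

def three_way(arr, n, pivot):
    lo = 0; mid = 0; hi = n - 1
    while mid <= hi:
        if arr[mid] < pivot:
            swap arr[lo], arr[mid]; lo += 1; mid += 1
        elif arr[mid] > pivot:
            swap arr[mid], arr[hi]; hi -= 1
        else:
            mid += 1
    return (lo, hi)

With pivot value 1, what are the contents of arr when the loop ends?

[-4, -2, -3, 1, 5, 8, 10, 6, 7]

pivot = 1; lo=0, mid=0, hi=8
arr[mid]=-4<1: swap arr[0],arr[0]; lo=1,mid=1 → [-4, 1, 7, 10, -3, 5, 8, -2, 6]
arr[mid]=1=1: mid=2
arr[mid]=7>1: swap arr[2],arr[8]; hi=7 → [-4, 1, 6, 10, -3, 5, 8, -2, 7]
arr[mid]=6>1: swap arr[2],arr[7]; hi=6 → [-4, 1, -2, 10, -3, 5, 8, 6, 7]
arr[mid]=-2<1: swap arr[1],arr[2]; lo=2,mid=3 → [-4, -2, 1, 10, -3, 5, 8, 6, 7]
arr[mid]=10>1: swap arr[3],arr[6]; hi=5 → [-4, -2, 1, 8, -3, 5, 10, 6, 7]
arr[mid]=8>1: swap arr[3],arr[5]; hi=4 → [-4, -2, 1, 5, -3, 8, 10, 6, 7]
arr[mid]=5>1: swap arr[3],arr[4]; hi=3 → [-4, -2, 1, -3, 5, 8, 10, 6, 7]
arr[mid]=-3<1: swap arr[2],arr[3]; lo=3,mid=4 → [-4, -2, -3, 1, 5, 8, 10, 6, 7]
end: lo=3, hi=3; arr = [-4, -2, -3, 1, 5, 8, 10, 6, 7]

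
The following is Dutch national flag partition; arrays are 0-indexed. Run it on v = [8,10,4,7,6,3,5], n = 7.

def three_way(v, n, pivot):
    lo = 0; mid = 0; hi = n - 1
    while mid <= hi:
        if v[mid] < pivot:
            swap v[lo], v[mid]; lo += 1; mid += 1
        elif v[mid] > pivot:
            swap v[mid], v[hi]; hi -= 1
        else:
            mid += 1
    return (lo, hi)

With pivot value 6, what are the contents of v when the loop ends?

[5,3,4,6,7,10,8]

pivot = 6; lo=0, mid=0, hi=6
v[mid]=8>6: swap v[0],v[6]; hi=5 → [5,10,4,7,6,3,8]
v[mid]=5<6: swap v[0],v[0]; lo=1,mid=1 → [5,10,4,7,6,3,8]
v[mid]=10>6: swap v[1],v[5]; hi=4 → [5,3,4,7,6,10,8]
v[mid]=3<6: swap v[1],v[1]; lo=2,mid=2 → [5,3,4,7,6,10,8]
v[mid]=4<6: swap v[2],v[2]; lo=3,mid=3 → [5,3,4,7,6,10,8]
v[mid]=7>6: swap v[3],v[4]; hi=3 → [5,3,4,6,7,10,8]
v[mid]=6=6: mid=4
end: lo=3, hi=3; v = [5,3,4,6,7,10,8]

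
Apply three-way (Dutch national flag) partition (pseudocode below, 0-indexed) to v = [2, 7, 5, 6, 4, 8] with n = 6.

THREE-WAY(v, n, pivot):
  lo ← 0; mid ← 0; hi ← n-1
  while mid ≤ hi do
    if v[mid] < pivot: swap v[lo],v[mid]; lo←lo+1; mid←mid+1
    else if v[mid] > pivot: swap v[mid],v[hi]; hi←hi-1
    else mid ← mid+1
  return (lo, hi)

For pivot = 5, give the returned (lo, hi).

(2, 2)

lo=0 mid=0 hi=5
2<5: swap(0,0), lo=1 mid=1 ⇒ [2, 7, 5, 6, 4, 8]
7>5: swap(1,5), hi=4 ⇒ [2, 8, 5, 6, 4, 7]
8>5: swap(1,4), hi=3 ⇒ [2, 4, 5, 6, 8, 7]
4<5: swap(1,1), lo=2 mid=2 ⇒ [2, 4, 5, 6, 8, 7]
5=5: mid=3
6>5: swap(3,3), hi=2 ⇒ [2, 4, 5, 6, 8, 7]
done. lo=2 hi=2; v=[2, 4, 5, 6, 8, 7]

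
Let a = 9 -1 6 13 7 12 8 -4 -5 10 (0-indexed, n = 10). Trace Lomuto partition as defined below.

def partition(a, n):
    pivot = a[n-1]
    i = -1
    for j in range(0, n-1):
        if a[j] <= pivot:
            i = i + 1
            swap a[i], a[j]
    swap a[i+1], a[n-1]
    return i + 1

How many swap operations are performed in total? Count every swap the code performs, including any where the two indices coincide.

8

pivot = a[9] = 10; i = -1
j=0: a[0]=9 ≤ 10 → i=0, swap a[0],a[0] (no change) → 9 -1 6 13 7 12 8 -4 -5 10
j=1: a[1]=-1 ≤ 10 → i=1, swap a[1],a[1] (no change) → 9 -1 6 13 7 12 8 -4 -5 10
j=2: a[2]=6 ≤ 10 → i=2, swap a[2],a[2] (no change) → 9 -1 6 13 7 12 8 -4 -5 10
j=3: a[3]=13 > 10 → no swap
j=4: a[4]=7 ≤ 10 → i=3, swap a[3],a[4] → 9 -1 6 7 13 12 8 -4 -5 10
j=5: a[5]=12 > 10 → no swap
j=6: a[6]=8 ≤ 10 → i=4, swap a[4],a[6] → 9 -1 6 7 8 12 13 -4 -5 10
j=7: a[7]=-4 ≤ 10 → i=5, swap a[5],a[7] → 9 -1 6 7 8 -4 13 12 -5 10
j=8: a[8]=-5 ≤ 10 → i=6, swap a[6],a[8] → 9 -1 6 7 8 -4 -5 12 13 10
final swap a[7],a[9] → 9 -1 6 7 8 -4 -5 10 13 12; return 7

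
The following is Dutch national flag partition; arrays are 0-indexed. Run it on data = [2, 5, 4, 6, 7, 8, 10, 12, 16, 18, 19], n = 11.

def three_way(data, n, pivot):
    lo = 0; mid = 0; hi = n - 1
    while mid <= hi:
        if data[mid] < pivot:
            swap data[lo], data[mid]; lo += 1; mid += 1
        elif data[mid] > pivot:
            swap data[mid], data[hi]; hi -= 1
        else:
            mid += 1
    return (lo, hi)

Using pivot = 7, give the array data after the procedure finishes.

[2, 5, 4, 6, 7, 10, 12, 16, 18, 19, 8]

lo=0 mid=0 hi=10
2<7: swap(0,0), lo=1 mid=1 ⇒ [2, 5, 4, 6, 7, 8, 10, 12, 16, 18, 19]
5<7: swap(1,1), lo=2 mid=2 ⇒ [2, 5, 4, 6, 7, 8, 10, 12, 16, 18, 19]
4<7: swap(2,2), lo=3 mid=3 ⇒ [2, 5, 4, 6, 7, 8, 10, 12, 16, 18, 19]
6<7: swap(3,3), lo=4 mid=4 ⇒ [2, 5, 4, 6, 7, 8, 10, 12, 16, 18, 19]
7=7: mid=5
8>7: swap(5,10), hi=9 ⇒ [2, 5, 4, 6, 7, 19, 10, 12, 16, 18, 8]
19>7: swap(5,9), hi=8 ⇒ [2, 5, 4, 6, 7, 18, 10, 12, 16, 19, 8]
18>7: swap(5,8), hi=7 ⇒ [2, 5, 4, 6, 7, 16, 10, 12, 18, 19, 8]
16>7: swap(5,7), hi=6 ⇒ [2, 5, 4, 6, 7, 12, 10, 16, 18, 19, 8]
12>7: swap(5,6), hi=5 ⇒ [2, 5, 4, 6, 7, 10, 12, 16, 18, 19, 8]
10>7: swap(5,5), hi=4 ⇒ [2, 5, 4, 6, 7, 10, 12, 16, 18, 19, 8]
done. lo=4 hi=4; data=[2, 5, 4, 6, 7, 10, 12, 16, 18, 19, 8]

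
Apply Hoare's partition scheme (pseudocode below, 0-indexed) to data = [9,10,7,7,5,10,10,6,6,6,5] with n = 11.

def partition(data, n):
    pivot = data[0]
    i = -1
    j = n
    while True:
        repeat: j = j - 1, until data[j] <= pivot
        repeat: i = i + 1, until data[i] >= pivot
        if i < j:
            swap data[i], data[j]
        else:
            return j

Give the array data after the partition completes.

[5,6,7,7,5,6,6,10,10,10,9]

pivot=9
j stops at 10 (5), i stops at 0 (9); swap ⇒ [5,10,7,7,5,10,10,6,6,6,9]
j stops at 9 (6), i stops at 1 (10); swap ⇒ [5,6,7,7,5,10,10,6,6,10,9]
j stops at 8 (6), i stops at 5 (10); swap ⇒ [5,6,7,7,5,6,10,6,10,10,9]
j stops at 7 (6), i stops at 6 (10); swap ⇒ [5,6,7,7,5,6,6,10,10,10,9]
j stops at 6, i stops at 7; i≥j ⇒ return 6. data=[5,6,7,7,5,6,6,10,10,10,9]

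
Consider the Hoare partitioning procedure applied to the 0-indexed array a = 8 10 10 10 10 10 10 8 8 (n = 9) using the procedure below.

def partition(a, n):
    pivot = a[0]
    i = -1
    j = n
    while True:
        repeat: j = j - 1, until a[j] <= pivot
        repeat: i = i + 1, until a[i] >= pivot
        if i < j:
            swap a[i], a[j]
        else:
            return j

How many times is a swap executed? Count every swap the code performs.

2

pivot=8
j stops at 8 (8), i stops at 0 (8); swap ⇒ 8 10 10 10 10 10 10 8 8
j stops at 7 (8), i stops at 1 (10); swap ⇒ 8 8 10 10 10 10 10 10 8
j stops at 1, i stops at 2; i≥j ⇒ return 1. a=8 8 10 10 10 10 10 10 8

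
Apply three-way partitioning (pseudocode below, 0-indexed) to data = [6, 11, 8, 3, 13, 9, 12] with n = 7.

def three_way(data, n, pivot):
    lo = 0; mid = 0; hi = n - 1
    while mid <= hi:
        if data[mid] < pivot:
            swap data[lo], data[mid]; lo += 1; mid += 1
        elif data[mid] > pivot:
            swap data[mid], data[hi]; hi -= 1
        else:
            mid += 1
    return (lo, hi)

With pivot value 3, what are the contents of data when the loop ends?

pivot = 3; lo=0, mid=0, hi=6
data[mid]=6>3: swap data[0],data[6]; hi=5 → [12, 11, 8, 3, 13, 9, 6]
data[mid]=12>3: swap data[0],data[5]; hi=4 → [9, 11, 8, 3, 13, 12, 6]
data[mid]=9>3: swap data[0],data[4]; hi=3 → [13, 11, 8, 3, 9, 12, 6]
data[mid]=13>3: swap data[0],data[3]; hi=2 → [3, 11, 8, 13, 9, 12, 6]
data[mid]=3=3: mid=1
data[mid]=11>3: swap data[1],data[2]; hi=1 → [3, 8, 11, 13, 9, 12, 6]
data[mid]=8>3: swap data[1],data[1]; hi=0 → [3, 8, 11, 13, 9, 12, 6]
end: lo=0, hi=0; data = [3, 8, 11, 13, 9, 12, 6]

[3, 8, 11, 13, 9, 12, 6]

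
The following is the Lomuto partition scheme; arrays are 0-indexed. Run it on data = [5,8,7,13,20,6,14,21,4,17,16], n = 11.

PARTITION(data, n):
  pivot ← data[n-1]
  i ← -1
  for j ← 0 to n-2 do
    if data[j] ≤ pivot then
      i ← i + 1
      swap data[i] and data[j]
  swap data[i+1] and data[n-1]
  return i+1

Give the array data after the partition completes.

[5,8,7,13,6,14,4,16,20,17,21]

pivot = data[10] = 16; i = -1
j=0: data[0]=5 ≤ 16 → i=0, swap data[0],data[0] (no change) → [5,8,7,13,20,6,14,21,4,17,16]
j=1: data[1]=8 ≤ 16 → i=1, swap data[1],data[1] (no change) → [5,8,7,13,20,6,14,21,4,17,16]
j=2: data[2]=7 ≤ 16 → i=2, swap data[2],data[2] (no change) → [5,8,7,13,20,6,14,21,4,17,16]
j=3: data[3]=13 ≤ 16 → i=3, swap data[3],data[3] (no change) → [5,8,7,13,20,6,14,21,4,17,16]
j=4: data[4]=20 > 16 → no swap
j=5: data[5]=6 ≤ 16 → i=4, swap data[4],data[5] → [5,8,7,13,6,20,14,21,4,17,16]
j=6: data[6]=14 ≤ 16 → i=5, swap data[5],data[6] → [5,8,7,13,6,14,20,21,4,17,16]
j=7: data[7]=21 > 16 → no swap
j=8: data[8]=4 ≤ 16 → i=6, swap data[6],data[8] → [5,8,7,13,6,14,4,21,20,17,16]
j=9: data[9]=17 > 16 → no swap
final swap data[7],data[10] → [5,8,7,13,6,14,4,16,20,17,21]; return 7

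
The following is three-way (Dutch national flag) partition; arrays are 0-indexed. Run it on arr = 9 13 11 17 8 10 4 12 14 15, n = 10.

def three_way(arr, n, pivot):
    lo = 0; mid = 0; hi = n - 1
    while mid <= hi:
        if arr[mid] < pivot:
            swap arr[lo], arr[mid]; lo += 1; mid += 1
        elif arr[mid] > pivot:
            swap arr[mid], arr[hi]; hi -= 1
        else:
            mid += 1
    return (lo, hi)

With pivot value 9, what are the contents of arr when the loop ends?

pivot = 9; lo=0, mid=0, hi=9
arr[mid]=9=9: mid=1
arr[mid]=13>9: swap arr[1],arr[9]; hi=8 → 9 15 11 17 8 10 4 12 14 13
arr[mid]=15>9: swap arr[1],arr[8]; hi=7 → 9 14 11 17 8 10 4 12 15 13
arr[mid]=14>9: swap arr[1],arr[7]; hi=6 → 9 12 11 17 8 10 4 14 15 13
arr[mid]=12>9: swap arr[1],arr[6]; hi=5 → 9 4 11 17 8 10 12 14 15 13
arr[mid]=4<9: swap arr[0],arr[1]; lo=1,mid=2 → 4 9 11 17 8 10 12 14 15 13
arr[mid]=11>9: swap arr[2],arr[5]; hi=4 → 4 9 10 17 8 11 12 14 15 13
arr[mid]=10>9: swap arr[2],arr[4]; hi=3 → 4 9 8 17 10 11 12 14 15 13
arr[mid]=8<9: swap arr[1],arr[2]; lo=2,mid=3 → 4 8 9 17 10 11 12 14 15 13
arr[mid]=17>9: swap arr[3],arr[3]; hi=2 → 4 8 9 17 10 11 12 14 15 13
end: lo=2, hi=2; arr = 4 8 9 17 10 11 12 14 15 13

4 8 9 17 10 11 12 14 15 13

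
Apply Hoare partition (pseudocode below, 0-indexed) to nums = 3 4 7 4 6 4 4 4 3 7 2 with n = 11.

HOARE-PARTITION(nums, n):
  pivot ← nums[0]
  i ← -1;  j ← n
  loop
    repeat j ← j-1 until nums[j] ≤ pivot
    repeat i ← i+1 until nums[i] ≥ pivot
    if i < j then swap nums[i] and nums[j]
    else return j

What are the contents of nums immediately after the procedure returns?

2 3 7 4 6 4 4 4 4 7 3

pivot=3
j stops at 10 (2), i stops at 0 (3); swap ⇒ 2 4 7 4 6 4 4 4 3 7 3
j stops at 8 (3), i stops at 1 (4); swap ⇒ 2 3 7 4 6 4 4 4 4 7 3
j stops at 1, i stops at 2; i≥j ⇒ return 1. nums=2 3 7 4 6 4 4 4 4 7 3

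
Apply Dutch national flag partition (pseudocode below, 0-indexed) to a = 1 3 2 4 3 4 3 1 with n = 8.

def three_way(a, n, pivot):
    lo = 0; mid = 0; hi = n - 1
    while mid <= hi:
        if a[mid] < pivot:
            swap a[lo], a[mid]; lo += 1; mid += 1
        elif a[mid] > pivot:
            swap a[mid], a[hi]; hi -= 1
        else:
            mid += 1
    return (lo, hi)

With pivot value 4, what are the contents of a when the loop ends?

1 3 2 3 3 1 4 4

lo=0 mid=0 hi=7
1<4: swap(0,0), lo=1 mid=1 ⇒ 1 3 2 4 3 4 3 1
3<4: swap(1,1), lo=2 mid=2 ⇒ 1 3 2 4 3 4 3 1
2<4: swap(2,2), lo=3 mid=3 ⇒ 1 3 2 4 3 4 3 1
4=4: mid=4
3<4: swap(3,4), lo=4 mid=5 ⇒ 1 3 2 3 4 4 3 1
4=4: mid=6
3<4: swap(4,6), lo=5 mid=7 ⇒ 1 3 2 3 3 4 4 1
1<4: swap(5,7), lo=6 mid=8 ⇒ 1 3 2 3 3 1 4 4
done. lo=6 hi=7; a=1 3 2 3 3 1 4 4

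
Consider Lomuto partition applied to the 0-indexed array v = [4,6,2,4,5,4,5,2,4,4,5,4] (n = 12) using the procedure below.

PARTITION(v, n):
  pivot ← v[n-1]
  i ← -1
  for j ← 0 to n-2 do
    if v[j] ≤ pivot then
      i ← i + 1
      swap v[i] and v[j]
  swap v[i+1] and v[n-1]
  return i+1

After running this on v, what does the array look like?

[4,2,4,4,2,4,4,4,6,5,5,5]

pivot=4, i=-1
j=0: 4≤4, i=0, swap(0,0) ⇒ [4,6,2,4,5,4,5,2,4,4,5,4]
j=1: 6>4, skip
j=2: 2≤4, i=1, swap(1,2) ⇒ [4,2,6,4,5,4,5,2,4,4,5,4]
j=3: 4≤4, i=2, swap(2,3) ⇒ [4,2,4,6,5,4,5,2,4,4,5,4]
j=4: 5>4, skip
j=5: 4≤4, i=3, swap(3,5) ⇒ [4,2,4,4,5,6,5,2,4,4,5,4]
j=6: 5>4, skip
j=7: 2≤4, i=4, swap(4,7) ⇒ [4,2,4,4,2,6,5,5,4,4,5,4]
j=8: 4≤4, i=5, swap(5,8) ⇒ [4,2,4,4,2,4,5,5,6,4,5,4]
j=9: 4≤4, i=6, swap(6,9) ⇒ [4,2,4,4,2,4,4,5,6,5,5,4]
j=10: 5>4, skip
swap(7,11) ⇒ [4,2,4,4,2,4,4,4,6,5,5,5]; return 7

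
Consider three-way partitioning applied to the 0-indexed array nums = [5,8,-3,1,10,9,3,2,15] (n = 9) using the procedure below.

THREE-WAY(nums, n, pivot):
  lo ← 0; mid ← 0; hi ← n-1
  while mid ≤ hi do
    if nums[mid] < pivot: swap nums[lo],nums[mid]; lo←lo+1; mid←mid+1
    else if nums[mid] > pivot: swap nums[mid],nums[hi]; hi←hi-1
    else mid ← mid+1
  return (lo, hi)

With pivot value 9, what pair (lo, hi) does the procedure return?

(6, 6)

pivot = 9; lo=0, mid=0, hi=8
nums[mid]=5<9: swap nums[0],nums[0]; lo=1,mid=1 → [5,8,-3,1,10,9,3,2,15]
nums[mid]=8<9: swap nums[1],nums[1]; lo=2,mid=2 → [5,8,-3,1,10,9,3,2,15]
nums[mid]=-3<9: swap nums[2],nums[2]; lo=3,mid=3 → [5,8,-3,1,10,9,3,2,15]
nums[mid]=1<9: swap nums[3],nums[3]; lo=4,mid=4 → [5,8,-3,1,10,9,3,2,15]
nums[mid]=10>9: swap nums[4],nums[8]; hi=7 → [5,8,-3,1,15,9,3,2,10]
nums[mid]=15>9: swap nums[4],nums[7]; hi=6 → [5,8,-3,1,2,9,3,15,10]
nums[mid]=2<9: swap nums[4],nums[4]; lo=5,mid=5 → [5,8,-3,1,2,9,3,15,10]
nums[mid]=9=9: mid=6
nums[mid]=3<9: swap nums[5],nums[6]; lo=6,mid=7 → [5,8,-3,1,2,3,9,15,10]
end: lo=6, hi=6; nums = [5,8,-3,1,2,3,9,15,10]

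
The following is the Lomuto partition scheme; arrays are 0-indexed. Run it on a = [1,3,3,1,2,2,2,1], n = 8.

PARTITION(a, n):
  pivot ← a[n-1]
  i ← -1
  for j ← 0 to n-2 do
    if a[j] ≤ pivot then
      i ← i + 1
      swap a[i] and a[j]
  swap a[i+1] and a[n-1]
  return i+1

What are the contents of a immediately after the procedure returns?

[1,1,1,3,2,2,2,3]

pivot = a[7] = 1; i = -1
j=0: a[0]=1 ≤ 1 → i=0, swap a[0],a[0] (no change) → [1,3,3,1,2,2,2,1]
j=1: a[1]=3 > 1 → no swap
j=2: a[2]=3 > 1 → no swap
j=3: a[3]=1 ≤ 1 → i=1, swap a[1],a[3] → [1,1,3,3,2,2,2,1]
j=4: a[4]=2 > 1 → no swap
j=5: a[5]=2 > 1 → no swap
j=6: a[6]=2 > 1 → no swap
final swap a[2],a[7] → [1,1,1,3,2,2,2,3]; return 2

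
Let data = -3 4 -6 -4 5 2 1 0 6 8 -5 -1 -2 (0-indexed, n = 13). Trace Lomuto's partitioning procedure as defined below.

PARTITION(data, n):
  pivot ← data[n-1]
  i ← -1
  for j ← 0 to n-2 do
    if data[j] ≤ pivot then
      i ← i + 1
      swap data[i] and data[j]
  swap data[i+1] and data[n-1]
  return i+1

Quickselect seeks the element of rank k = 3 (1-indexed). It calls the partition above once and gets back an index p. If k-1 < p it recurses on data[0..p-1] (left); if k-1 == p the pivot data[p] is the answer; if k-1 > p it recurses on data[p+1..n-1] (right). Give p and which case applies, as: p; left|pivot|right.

4; left

pivot = data[12] = -2; i = -1
j=0: data[0]=-3 ≤ -2 → i=0, swap data[0],data[0] (no change) → -3 4 -6 -4 5 2 1 0 6 8 -5 -1 -2
j=1: data[1]=4 > -2 → no swap
j=2: data[2]=-6 ≤ -2 → i=1, swap data[1],data[2] → -3 -6 4 -4 5 2 1 0 6 8 -5 -1 -2
j=3: data[3]=-4 ≤ -2 → i=2, swap data[2],data[3] → -3 -6 -4 4 5 2 1 0 6 8 -5 -1 -2
j=4: data[4]=5 > -2 → no swap
j=5: data[5]=2 > -2 → no swap
j=6: data[6]=1 > -2 → no swap
j=7: data[7]=0 > -2 → no swap
j=8: data[8]=6 > -2 → no swap
j=9: data[9]=8 > -2 → no swap
j=10: data[10]=-5 ≤ -2 → i=3, swap data[3],data[10] → -3 -6 -4 -5 5 2 1 0 6 8 4 -1 -2
j=11: data[11]=-1 > -2 → no swap
final swap data[4],data[12] → -3 -6 -4 -5 -2 2 1 0 6 8 4 -1 5; return 4
p = 4; k-1 = 2 < 4 ⇒ left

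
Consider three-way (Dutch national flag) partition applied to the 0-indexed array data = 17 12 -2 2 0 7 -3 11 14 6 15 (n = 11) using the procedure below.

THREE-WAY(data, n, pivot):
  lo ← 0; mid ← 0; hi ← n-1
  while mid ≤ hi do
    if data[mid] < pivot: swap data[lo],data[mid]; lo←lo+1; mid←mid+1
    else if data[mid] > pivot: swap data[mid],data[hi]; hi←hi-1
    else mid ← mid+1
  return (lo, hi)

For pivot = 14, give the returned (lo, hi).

(8, 8)

pivot = 14; lo=0, mid=0, hi=10
data[mid]=17>14: swap data[0],data[10]; hi=9 → 15 12 -2 2 0 7 -3 11 14 6 17
data[mid]=15>14: swap data[0],data[9]; hi=8 → 6 12 -2 2 0 7 -3 11 14 15 17
data[mid]=6<14: swap data[0],data[0]; lo=1,mid=1 → 6 12 -2 2 0 7 -3 11 14 15 17
data[mid]=12<14: swap data[1],data[1]; lo=2,mid=2 → 6 12 -2 2 0 7 -3 11 14 15 17
data[mid]=-2<14: swap data[2],data[2]; lo=3,mid=3 → 6 12 -2 2 0 7 -3 11 14 15 17
data[mid]=2<14: swap data[3],data[3]; lo=4,mid=4 → 6 12 -2 2 0 7 -3 11 14 15 17
data[mid]=0<14: swap data[4],data[4]; lo=5,mid=5 → 6 12 -2 2 0 7 -3 11 14 15 17
data[mid]=7<14: swap data[5],data[5]; lo=6,mid=6 → 6 12 -2 2 0 7 -3 11 14 15 17
data[mid]=-3<14: swap data[6],data[6]; lo=7,mid=7 → 6 12 -2 2 0 7 -3 11 14 15 17
data[mid]=11<14: swap data[7],data[7]; lo=8,mid=8 → 6 12 -2 2 0 7 -3 11 14 15 17
data[mid]=14=14: mid=9
end: lo=8, hi=8; data = 6 12 -2 2 0 7 -3 11 14 15 17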